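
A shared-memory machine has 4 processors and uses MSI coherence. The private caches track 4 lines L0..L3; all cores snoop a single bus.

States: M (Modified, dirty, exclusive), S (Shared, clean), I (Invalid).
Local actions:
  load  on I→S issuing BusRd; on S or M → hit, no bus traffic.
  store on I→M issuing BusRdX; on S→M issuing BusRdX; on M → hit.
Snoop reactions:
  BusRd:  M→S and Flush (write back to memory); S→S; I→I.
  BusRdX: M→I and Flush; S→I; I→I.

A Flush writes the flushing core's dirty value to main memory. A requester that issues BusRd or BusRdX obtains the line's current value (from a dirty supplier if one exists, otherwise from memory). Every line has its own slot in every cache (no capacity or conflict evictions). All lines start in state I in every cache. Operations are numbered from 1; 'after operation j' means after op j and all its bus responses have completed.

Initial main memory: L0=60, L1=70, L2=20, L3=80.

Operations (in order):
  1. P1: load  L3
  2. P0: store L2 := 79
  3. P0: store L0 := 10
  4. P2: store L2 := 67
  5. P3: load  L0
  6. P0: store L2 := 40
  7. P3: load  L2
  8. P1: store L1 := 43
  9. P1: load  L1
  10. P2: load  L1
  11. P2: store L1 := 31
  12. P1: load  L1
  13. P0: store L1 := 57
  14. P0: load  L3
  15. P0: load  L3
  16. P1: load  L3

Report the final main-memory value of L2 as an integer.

step 1: P1: load  L3  ⟶  ISII  (L3)  txn=BusRd  M[L3]=80
step 2: P0: store L2 := 79  ⟶  MIII  (L2)  txn=BusRdX  M[L2]=20
step 3: P0: store L0 := 10  ⟶  MIII  (L0)  txn=BusRdX  M[L0]=60
step 4: P2: store L2 := 67  ⟶  IIMI  (L2)  txn=BusRdX+Flush  M[L2]=79
step 5: P3: load  L0  ⟶  SIIS  (L0)  txn=BusRd+Flush  M[L0]=10
step 6: P0: store L2 := 40  ⟶  MIII  (L2)  txn=BusRdX+Flush  M[L2]=67
step 7: P3: load  L2  ⟶  SIIS  (L2)  txn=BusRd+Flush  M[L2]=40
step 8: P1: store L1 := 43  ⟶  IMII  (L1)  txn=BusRdX  M[L1]=70
step 9: P1: load  L1  ⟶  IMII  (L1)  txn=∅  M[L1]=70
step 10: P2: load  L1  ⟶  ISSI  (L1)  txn=BusRd+Flush  M[L1]=43
step 11: P2: store L1 := 31  ⟶  IIMI  (L1)  txn=BusRdX  M[L1]=43
step 12: P1: load  L1  ⟶  ISSI  (L1)  txn=BusRd+Flush  M[L1]=31
step 13: P0: store L1 := 57  ⟶  MIII  (L1)  txn=BusRdX  M[L1]=31
step 14: P0: load  L3  ⟶  SSII  (L3)  txn=BusRd  M[L3]=80
step 15: P0: load  L3  ⟶  SSII  (L3)  txn=∅  M[L3]=80
step 16: P1: load  L3  ⟶  SSII  (L3)  txn=∅  M[L3]=80

memory[L2] = 40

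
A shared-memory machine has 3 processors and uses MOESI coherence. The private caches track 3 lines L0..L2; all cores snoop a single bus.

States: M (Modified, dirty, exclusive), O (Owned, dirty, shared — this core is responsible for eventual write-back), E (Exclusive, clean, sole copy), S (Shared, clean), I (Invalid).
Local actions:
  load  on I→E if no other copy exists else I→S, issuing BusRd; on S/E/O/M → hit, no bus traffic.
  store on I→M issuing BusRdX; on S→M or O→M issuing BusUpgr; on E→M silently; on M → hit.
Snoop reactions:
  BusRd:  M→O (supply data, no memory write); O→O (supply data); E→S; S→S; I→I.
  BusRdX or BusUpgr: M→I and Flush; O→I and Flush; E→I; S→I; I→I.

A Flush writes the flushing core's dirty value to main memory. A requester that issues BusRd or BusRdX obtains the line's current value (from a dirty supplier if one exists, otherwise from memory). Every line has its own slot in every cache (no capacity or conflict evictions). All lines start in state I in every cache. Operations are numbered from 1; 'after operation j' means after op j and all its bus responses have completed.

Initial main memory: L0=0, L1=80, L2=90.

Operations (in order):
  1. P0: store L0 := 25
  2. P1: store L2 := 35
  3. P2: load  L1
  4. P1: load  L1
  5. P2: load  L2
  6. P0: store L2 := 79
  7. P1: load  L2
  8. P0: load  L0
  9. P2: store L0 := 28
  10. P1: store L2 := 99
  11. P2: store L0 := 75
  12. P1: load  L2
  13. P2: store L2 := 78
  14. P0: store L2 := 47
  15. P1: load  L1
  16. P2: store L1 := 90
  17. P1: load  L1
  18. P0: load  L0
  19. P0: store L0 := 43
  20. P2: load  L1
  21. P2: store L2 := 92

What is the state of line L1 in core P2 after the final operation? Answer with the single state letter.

state = O

step 1: P0: store L0 := 25  ⟶  MII  (L0)  txn=BusRdX  M[L0]=0
step 2: P1: store L2 := 35  ⟶  IMI  (L2)  txn=BusRdX  M[L2]=90
step 3: P2: load  L1  ⟶  IIE  (L1)  txn=BusRd  M[L1]=80
step 4: P1: load  L1  ⟶  ISS  (L1)  txn=BusRd  M[L1]=80
step 5: P2: load  L2  ⟶  IOS  (L2)  txn=BusRd  M[L2]=90
step 6: P0: store L2 := 79  ⟶  MII  (L2)  txn=BusRdX+Flush  M[L2]=35
step 7: P1: load  L2  ⟶  OSI  (L2)  txn=BusRd  M[L2]=35
step 8: P0: load  L0  ⟶  MII  (L0)  txn=∅  M[L0]=0
step 9: P2: store L0 := 28  ⟶  IIM  (L0)  txn=BusRdX+Flush  M[L0]=25
step 10: P1: store L2 := 99  ⟶  IMI  (L2)  txn=BusUpgr+Flush  M[L2]=79
step 11: P2: store L0 := 75  ⟶  IIM  (L0)  txn=∅  M[L0]=25
step 12: P1: load  L2  ⟶  IMI  (L2)  txn=∅  M[L2]=79
step 13: P2: store L2 := 78  ⟶  IIM  (L2)  txn=BusRdX+Flush  M[L2]=99
step 14: P0: store L2 := 47  ⟶  MII  (L2)  txn=BusRdX+Flush  M[L2]=78
step 15: P1: load  L1  ⟶  ISS  (L1)  txn=∅  M[L1]=80
step 16: P2: store L1 := 90  ⟶  IIM  (L1)  txn=BusUpgr  M[L1]=80
step 17: P1: load  L1  ⟶  ISO  (L1)  txn=BusRd  M[L1]=80
step 18: P0: load  L0  ⟶  SIO  (L0)  txn=BusRd  M[L0]=25
step 19: P0: store L0 := 43  ⟶  MII  (L0)  txn=BusUpgr+Flush  M[L0]=75
step 20: P2: load  L1  ⟶  ISO  (L1)  txn=∅  M[L1]=80
step 21: P2: store L2 := 92  ⟶  IIM  (L2)  txn=BusRdX+Flush  M[L2]=47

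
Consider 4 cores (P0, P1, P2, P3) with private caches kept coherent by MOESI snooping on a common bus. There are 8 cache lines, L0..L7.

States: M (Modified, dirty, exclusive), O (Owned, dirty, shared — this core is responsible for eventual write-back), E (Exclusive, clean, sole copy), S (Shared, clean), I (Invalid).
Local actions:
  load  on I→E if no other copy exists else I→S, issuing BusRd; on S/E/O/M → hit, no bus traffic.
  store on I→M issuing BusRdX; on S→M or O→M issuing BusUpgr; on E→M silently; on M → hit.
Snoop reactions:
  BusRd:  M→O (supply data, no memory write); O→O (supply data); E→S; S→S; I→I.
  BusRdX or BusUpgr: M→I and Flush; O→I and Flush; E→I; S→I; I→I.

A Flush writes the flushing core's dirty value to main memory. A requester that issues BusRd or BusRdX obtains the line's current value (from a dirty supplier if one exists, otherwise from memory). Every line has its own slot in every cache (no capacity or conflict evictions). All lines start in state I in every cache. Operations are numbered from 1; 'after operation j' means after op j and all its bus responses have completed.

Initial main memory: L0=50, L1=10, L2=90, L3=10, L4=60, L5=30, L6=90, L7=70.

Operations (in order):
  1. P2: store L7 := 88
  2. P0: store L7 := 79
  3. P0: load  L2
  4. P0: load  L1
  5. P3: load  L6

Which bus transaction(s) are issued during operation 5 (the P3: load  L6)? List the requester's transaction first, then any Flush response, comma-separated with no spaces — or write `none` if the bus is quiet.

bus = BusRd

step 1: P2: store L7 := 88  ⟶  IIMI  (L7)  txn=BusRdX  M[L7]=70
step 2: P0: store L7 := 79  ⟶  MIII  (L7)  txn=BusRdX+Flush  M[L7]=88
step 3: P0: load  L2  ⟶  EIII  (L2)  txn=BusRd  M[L2]=90
step 4: P0: load  L1  ⟶  EIII  (L1)  txn=BusRd  M[L1]=10
step 5: P3: load  L6  ⟶  IIIE  (L6)  txn=BusRd  M[L6]=90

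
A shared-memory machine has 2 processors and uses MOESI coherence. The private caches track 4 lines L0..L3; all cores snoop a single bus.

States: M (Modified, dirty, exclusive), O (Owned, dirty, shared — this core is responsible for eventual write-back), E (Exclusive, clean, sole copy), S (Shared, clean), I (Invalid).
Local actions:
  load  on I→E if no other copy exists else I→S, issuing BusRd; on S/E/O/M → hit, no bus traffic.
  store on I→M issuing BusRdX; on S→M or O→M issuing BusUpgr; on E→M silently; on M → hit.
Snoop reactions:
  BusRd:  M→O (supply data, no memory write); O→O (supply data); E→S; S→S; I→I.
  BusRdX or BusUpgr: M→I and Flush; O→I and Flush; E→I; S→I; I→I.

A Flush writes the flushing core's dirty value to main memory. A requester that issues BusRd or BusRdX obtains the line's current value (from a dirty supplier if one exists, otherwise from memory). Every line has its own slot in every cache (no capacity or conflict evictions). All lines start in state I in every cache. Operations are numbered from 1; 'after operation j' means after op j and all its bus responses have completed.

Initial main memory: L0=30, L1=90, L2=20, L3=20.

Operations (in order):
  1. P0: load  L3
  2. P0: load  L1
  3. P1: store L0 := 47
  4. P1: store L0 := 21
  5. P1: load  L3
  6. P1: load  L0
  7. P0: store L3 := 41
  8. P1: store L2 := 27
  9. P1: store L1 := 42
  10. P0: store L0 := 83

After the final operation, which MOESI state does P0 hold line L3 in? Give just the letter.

  op1 P0: load  L3 → E/I on L3; bus BusRd; mem=20
  op2 P0: load  L1 → E/I on L1; bus BusRd; mem=90
  op3 P1: store L0 := 47 → I/M on L0; bus BusRdX; mem=30
  op4 P1: store L0 := 21 → I/M on L0; bus (none); mem=30
  op5 P1: load  L3 → S/S on L3; bus BusRd; mem=20
  op6 P1: load  L0 → I/M on L0; bus (none); mem=30
  op7 P0: store L3 := 41 → M/I on L3; bus BusUpgr; mem=20
  op8 P1: store L2 := 27 → I/M on L2; bus BusRdX; mem=20
  op9 P1: store L1 := 42 → I/M on L1; bus BusRdX; mem=90
  op10 P0: store L0 := 83 → M/I on L0; bus BusRdX Flush; mem=21

state = M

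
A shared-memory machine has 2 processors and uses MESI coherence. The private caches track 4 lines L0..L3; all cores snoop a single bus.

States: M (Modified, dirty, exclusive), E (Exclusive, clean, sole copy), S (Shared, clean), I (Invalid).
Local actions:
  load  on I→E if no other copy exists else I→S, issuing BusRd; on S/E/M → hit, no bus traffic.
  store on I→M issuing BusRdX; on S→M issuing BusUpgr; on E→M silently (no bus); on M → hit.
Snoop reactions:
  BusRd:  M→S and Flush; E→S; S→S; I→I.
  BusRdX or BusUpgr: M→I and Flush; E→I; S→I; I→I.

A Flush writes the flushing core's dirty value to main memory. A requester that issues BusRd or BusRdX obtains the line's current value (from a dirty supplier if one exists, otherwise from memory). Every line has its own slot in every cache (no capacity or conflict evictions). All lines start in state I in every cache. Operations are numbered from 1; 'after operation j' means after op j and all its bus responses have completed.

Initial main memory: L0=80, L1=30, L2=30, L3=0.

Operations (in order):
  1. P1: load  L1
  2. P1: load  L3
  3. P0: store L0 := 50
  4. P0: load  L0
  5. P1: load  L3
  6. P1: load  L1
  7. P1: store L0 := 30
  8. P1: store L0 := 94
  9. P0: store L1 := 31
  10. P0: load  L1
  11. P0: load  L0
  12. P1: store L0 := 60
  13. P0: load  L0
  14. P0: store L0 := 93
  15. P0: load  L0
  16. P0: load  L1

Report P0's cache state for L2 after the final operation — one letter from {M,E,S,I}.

state = I

  op1 P1: load  L1 → I/E on L1; bus BusRd; mem=30
  op2 P1: load  L3 → I/E on L3; bus BusRd; mem=0
  op3 P0: store L0 := 50 → M/I on L0; bus BusRdX; mem=80
  op4 P0: load  L0 → M/I on L0; bus (none); mem=80
  op5 P1: load  L3 → I/E on L3; bus (none); mem=0
  op6 P1: load  L1 → I/E on L1; bus (none); mem=30
  op7 P1: store L0 := 30 → I/M on L0; bus BusRdX Flush; mem=50
  op8 P1: store L0 := 94 → I/M on L0; bus (none); mem=50
  op9 P0: store L1 := 31 → M/I on L1; bus BusRdX; mem=30
  op10 P0: load  L1 → M/I on L1; bus (none); mem=30
  op11 P0: load  L0 → S/S on L0; bus BusRd Flush; mem=94
  op12 P1: store L0 := 60 → I/M on L0; bus BusUpgr; mem=94
  op13 P0: load  L0 → S/S on L0; bus BusRd Flush; mem=60
  op14 P0: store L0 := 93 → M/I on L0; bus BusUpgr; mem=60
  op15 P0: load  L0 → M/I on L0; bus (none); mem=60
  op16 P0: load  L1 → M/I on L1; bus (none); mem=30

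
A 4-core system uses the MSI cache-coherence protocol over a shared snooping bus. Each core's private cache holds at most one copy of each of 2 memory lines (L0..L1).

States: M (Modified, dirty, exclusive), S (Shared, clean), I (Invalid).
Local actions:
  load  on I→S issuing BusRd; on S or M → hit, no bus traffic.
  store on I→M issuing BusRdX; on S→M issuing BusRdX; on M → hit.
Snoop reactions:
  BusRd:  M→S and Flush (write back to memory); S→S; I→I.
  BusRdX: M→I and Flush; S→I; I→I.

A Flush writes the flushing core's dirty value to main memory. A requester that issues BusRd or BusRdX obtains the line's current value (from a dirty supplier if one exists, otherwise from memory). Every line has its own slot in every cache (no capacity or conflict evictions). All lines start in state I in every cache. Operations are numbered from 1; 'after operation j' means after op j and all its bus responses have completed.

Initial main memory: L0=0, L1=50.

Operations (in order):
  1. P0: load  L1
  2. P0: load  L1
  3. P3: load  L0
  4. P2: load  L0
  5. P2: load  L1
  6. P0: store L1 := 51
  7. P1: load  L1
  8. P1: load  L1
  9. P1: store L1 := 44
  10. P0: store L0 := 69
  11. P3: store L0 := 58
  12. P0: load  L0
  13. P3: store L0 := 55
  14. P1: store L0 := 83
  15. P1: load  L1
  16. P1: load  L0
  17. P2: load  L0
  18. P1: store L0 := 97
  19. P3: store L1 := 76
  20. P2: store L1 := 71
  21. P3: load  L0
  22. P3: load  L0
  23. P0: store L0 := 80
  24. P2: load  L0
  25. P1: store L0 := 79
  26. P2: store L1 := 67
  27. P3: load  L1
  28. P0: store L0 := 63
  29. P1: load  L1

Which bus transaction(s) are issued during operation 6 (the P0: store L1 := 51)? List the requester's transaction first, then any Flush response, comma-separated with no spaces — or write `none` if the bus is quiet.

  op1 P0: load  L1 → S/I/I/I on L1; bus BusRd; mem=50
  op2 P0: load  L1 → S/I/I/I on L1; bus (none); mem=50
  op3 P3: load  L0 → I/I/I/S on L0; bus BusRd; mem=0
  op4 P2: load  L0 → I/I/S/S on L0; bus BusRd; mem=0
  op5 P2: load  L1 → S/I/S/I on L1; bus BusRd; mem=50
  op6 P0: store L1 := 51 → M/I/I/I on L1; bus BusRdX; mem=50
  op7 P1: load  L1 → S/S/I/I on L1; bus BusRd Flush; mem=51
  op8 P1: load  L1 → S/S/I/I on L1; bus (none); mem=51
  op9 P1: store L1 := 44 → I/M/I/I on L1; bus BusRdX; mem=51
  op10 P0: store L0 := 69 → M/I/I/I on L0; bus BusRdX; mem=0
  op11 P3: store L0 := 58 → I/I/I/M on L0; bus BusRdX Flush; mem=69
  op12 P0: load  L0 → S/I/I/S on L0; bus BusRd Flush; mem=58
  op13 P3: store L0 := 55 → I/I/I/M on L0; bus BusRdX; mem=58
  op14 P1: store L0 := 83 → I/M/I/I on L0; bus BusRdX Flush; mem=55
  op15 P1: load  L1 → I/M/I/I on L1; bus (none); mem=51
  op16 P1: load  L0 → I/M/I/I on L0; bus (none); mem=55
  op17 P2: load  L0 → I/S/S/I on L0; bus BusRd Flush; mem=83
  op18 P1: store L0 := 97 → I/M/I/I on L0; bus BusRdX; mem=83
  op19 P3: store L1 := 76 → I/I/I/M on L1; bus BusRdX Flush; mem=44
  op20 P2: store L1 := 71 → I/I/M/I on L1; bus BusRdX Flush; mem=76
  op21 P3: load  L0 → I/S/I/S on L0; bus BusRd Flush; mem=97
  op22 P3: load  L0 → I/S/I/S on L0; bus (none); mem=97
  op23 P0: store L0 := 80 → M/I/I/I on L0; bus BusRdX; mem=97
  op24 P2: load  L0 → S/I/S/I on L0; bus BusRd Flush; mem=80
  op25 P1: store L0 := 79 → I/M/I/I on L0; bus BusRdX; mem=80
  op26 P2: store L1 := 67 → I/I/M/I on L1; bus (none); mem=76
  op27 P3: load  L1 → I/I/S/S on L1; bus BusRd Flush; mem=67
  op28 P0: store L0 := 63 → M/I/I/I on L0; bus BusRdX Flush; mem=79
  op29 P1: load  L1 → I/S/S/S on L1; bus BusRd; mem=67

bus = BusRdX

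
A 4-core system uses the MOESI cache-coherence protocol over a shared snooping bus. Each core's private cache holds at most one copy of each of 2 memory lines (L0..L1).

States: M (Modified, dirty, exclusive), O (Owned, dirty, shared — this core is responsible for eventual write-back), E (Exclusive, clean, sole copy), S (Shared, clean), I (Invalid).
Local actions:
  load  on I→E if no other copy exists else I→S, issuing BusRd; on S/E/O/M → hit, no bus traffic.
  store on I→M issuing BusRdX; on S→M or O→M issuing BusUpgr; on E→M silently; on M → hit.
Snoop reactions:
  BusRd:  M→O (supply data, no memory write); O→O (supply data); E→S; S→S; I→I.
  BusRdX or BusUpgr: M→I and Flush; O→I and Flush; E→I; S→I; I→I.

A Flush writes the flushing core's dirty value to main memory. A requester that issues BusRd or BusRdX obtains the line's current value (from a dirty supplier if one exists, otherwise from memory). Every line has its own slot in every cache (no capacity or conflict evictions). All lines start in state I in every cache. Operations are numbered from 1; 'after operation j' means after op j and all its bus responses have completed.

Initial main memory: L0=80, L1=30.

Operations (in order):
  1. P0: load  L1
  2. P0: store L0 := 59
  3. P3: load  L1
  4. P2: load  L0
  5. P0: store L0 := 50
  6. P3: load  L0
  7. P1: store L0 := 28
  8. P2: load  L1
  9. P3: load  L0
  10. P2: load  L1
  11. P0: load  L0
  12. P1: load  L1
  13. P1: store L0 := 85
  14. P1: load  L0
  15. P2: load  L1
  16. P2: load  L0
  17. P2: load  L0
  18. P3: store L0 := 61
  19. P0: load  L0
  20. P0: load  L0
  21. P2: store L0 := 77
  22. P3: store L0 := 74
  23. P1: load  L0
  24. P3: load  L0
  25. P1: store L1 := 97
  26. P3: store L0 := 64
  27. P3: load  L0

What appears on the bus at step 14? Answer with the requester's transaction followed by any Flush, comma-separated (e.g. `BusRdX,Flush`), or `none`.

step 1: P0: load  L1  ⟶  EIII  (L1)  txn=BusRd  M[L1]=30
step 2: P0: store L0 := 59  ⟶  MIII  (L0)  txn=BusRdX  M[L0]=80
step 3: P3: load  L1  ⟶  SIIS  (L1)  txn=BusRd  M[L1]=30
step 4: P2: load  L0  ⟶  OISI  (L0)  txn=BusRd  M[L0]=80
step 5: P0: store L0 := 50  ⟶  MIII  (L0)  txn=BusUpgr  M[L0]=80
step 6: P3: load  L0  ⟶  OIIS  (L0)  txn=BusRd  M[L0]=80
step 7: P1: store L0 := 28  ⟶  IMII  (L0)  txn=BusRdX+Flush  M[L0]=50
step 8: P2: load  L1  ⟶  SISS  (L1)  txn=BusRd  M[L1]=30
step 9: P3: load  L0  ⟶  IOIS  (L0)  txn=BusRd  M[L0]=50
step 10: P2: load  L1  ⟶  SISS  (L1)  txn=∅  M[L1]=30
step 11: P0: load  L0  ⟶  SOIS  (L0)  txn=BusRd  M[L0]=50
step 12: P1: load  L1  ⟶  SSSS  (L1)  txn=BusRd  M[L1]=30
step 13: P1: store L0 := 85  ⟶  IMII  (L0)  txn=BusUpgr  M[L0]=50
step 14: P1: load  L0  ⟶  IMII  (L0)  txn=∅  M[L0]=50
step 15: P2: load  L1  ⟶  SSSS  (L1)  txn=∅  M[L1]=30
step 16: P2: load  L0  ⟶  IOSI  (L0)  txn=BusRd  M[L0]=50
step 17: P2: load  L0  ⟶  IOSI  (L0)  txn=∅  M[L0]=50
step 18: P3: store L0 := 61  ⟶  IIIM  (L0)  txn=BusRdX+Flush  M[L0]=85
step 19: P0: load  L0  ⟶  SIIO  (L0)  txn=BusRd  M[L0]=85
step 20: P0: load  L0  ⟶  SIIO  (L0)  txn=∅  M[L0]=85
step 21: P2: store L0 := 77  ⟶  IIMI  (L0)  txn=BusRdX+Flush  M[L0]=61
step 22: P3: store L0 := 74  ⟶  IIIM  (L0)  txn=BusRdX+Flush  M[L0]=77
step 23: P1: load  L0  ⟶  ISIO  (L0)  txn=BusRd  M[L0]=77
step 24: P3: load  L0  ⟶  ISIO  (L0)  txn=∅  M[L0]=77
step 25: P1: store L1 := 97  ⟶  IMII  (L1)  txn=BusUpgr  M[L1]=30
step 26: P3: store L0 := 64  ⟶  IIIM  (L0)  txn=BusUpgr  M[L0]=77
step 27: P3: load  L0  ⟶  IIIM  (L0)  txn=∅  M[L0]=77

bus = none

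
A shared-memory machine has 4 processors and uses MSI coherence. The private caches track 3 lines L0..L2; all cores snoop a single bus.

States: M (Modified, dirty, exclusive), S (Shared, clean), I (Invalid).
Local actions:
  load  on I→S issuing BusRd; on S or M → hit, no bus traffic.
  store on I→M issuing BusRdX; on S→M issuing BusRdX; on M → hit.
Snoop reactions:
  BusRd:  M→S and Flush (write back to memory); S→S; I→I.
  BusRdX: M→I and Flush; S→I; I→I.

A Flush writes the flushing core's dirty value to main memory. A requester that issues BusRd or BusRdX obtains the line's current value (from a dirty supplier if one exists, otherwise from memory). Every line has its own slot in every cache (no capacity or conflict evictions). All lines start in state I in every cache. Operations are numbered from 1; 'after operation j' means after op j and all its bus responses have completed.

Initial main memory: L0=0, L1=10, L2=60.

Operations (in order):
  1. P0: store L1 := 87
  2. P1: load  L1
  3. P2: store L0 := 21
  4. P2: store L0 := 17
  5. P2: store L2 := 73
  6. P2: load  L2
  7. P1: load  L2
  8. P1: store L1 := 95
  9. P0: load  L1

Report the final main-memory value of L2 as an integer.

  op1 P0: store L1 := 87 → M/I/I/I on L1; bus BusRdX; mem=10
  op2 P1: load  L1 → S/S/I/I on L1; bus BusRd Flush; mem=87
  op3 P2: store L0 := 21 → I/I/M/I on L0; bus BusRdX; mem=0
  op4 P2: store L0 := 17 → I/I/M/I on L0; bus (none); mem=0
  op5 P2: store L2 := 73 → I/I/M/I on L2; bus BusRdX; mem=60
  op6 P2: load  L2 → I/I/M/I on L2; bus (none); mem=60
  op7 P1: load  L2 → I/S/S/I on L2; bus BusRd Flush; mem=73
  op8 P1: store L1 := 95 → I/M/I/I on L1; bus BusRdX; mem=87
  op9 P0: load  L1 → S/S/I/I on L1; bus BusRd Flush; mem=95

memory[L2] = 73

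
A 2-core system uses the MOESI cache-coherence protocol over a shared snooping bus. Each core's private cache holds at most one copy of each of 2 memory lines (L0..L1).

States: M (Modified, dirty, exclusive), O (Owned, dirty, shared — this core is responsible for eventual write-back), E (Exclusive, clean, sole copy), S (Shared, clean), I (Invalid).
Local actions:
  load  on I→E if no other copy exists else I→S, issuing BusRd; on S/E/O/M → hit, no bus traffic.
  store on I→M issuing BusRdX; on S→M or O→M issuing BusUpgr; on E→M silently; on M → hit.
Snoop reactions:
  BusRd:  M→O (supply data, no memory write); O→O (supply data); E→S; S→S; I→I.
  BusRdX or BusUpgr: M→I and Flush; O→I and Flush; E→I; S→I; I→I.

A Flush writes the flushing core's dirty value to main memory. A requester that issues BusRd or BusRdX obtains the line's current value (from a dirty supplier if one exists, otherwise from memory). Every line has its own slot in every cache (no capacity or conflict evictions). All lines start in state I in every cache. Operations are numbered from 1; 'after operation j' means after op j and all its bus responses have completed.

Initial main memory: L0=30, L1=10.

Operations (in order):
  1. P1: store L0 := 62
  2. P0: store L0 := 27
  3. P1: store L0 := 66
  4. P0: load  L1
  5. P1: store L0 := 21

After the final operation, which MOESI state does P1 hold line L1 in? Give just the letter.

state = I

  op1 P1: store L0 := 62 → I/M on L0; bus BusRdX; mem=30
  op2 P0: store L0 := 27 → M/I on L0; bus BusRdX Flush; mem=62
  op3 P1: store L0 := 66 → I/M on L0; bus BusRdX Flush; mem=27
  op4 P0: load  L1 → E/I on L1; bus BusRd; mem=10
  op5 P1: store L0 := 21 → I/M on L0; bus (none); mem=27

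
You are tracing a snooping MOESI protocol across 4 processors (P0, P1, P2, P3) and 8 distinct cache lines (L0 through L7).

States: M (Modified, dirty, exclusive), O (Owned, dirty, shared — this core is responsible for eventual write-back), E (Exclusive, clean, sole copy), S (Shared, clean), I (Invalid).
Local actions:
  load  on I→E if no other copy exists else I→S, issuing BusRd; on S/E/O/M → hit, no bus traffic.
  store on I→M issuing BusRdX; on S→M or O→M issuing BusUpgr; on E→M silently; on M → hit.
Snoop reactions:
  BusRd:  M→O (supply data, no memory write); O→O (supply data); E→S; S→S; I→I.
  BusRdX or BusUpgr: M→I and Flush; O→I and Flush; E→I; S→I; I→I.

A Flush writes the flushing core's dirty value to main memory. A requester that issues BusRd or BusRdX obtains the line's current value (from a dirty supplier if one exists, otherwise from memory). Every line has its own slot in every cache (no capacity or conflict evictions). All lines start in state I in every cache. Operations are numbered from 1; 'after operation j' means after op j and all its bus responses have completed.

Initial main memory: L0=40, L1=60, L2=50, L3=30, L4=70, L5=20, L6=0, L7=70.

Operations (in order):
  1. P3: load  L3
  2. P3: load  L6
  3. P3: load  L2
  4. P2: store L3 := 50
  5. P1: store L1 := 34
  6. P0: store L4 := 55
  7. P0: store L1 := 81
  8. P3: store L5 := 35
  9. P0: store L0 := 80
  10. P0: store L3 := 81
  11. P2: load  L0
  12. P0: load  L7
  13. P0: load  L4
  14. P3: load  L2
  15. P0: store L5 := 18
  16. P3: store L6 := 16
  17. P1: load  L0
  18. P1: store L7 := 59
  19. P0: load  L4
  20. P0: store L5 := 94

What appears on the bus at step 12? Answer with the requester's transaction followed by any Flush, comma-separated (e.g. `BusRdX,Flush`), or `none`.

1. P3: load  L3  bus=[BusRd]  L3: P0=I P1=I P2=I P3=E  mem[L3]=30
2. P3: load  L6  bus=[BusRd]  L6: P0=I P1=I P2=I P3=E  mem[L6]=0
3. P3: load  L2  bus=[BusRd]  L2: P0=I P1=I P2=I P3=E  mem[L2]=50
4. P2: store L3 := 50  bus=[BusRdX]  L3: P0=I P1=I P2=M P3=I  mem[L3]=30
5. P1: store L1 := 34  bus=[BusRdX]  L1: P0=I P1=M P2=I P3=I  mem[L1]=60
6. P0: store L4 := 55  bus=[BusRdX]  L4: P0=M P1=I P2=I P3=I  mem[L4]=70
7. P0: store L1 := 81  bus=[BusRdX,Flush]  L1: P0=M P1=I P2=I P3=I  mem[L1]=34
8. P3: store L5 := 35  bus=[BusRdX]  L5: P0=I P1=I P2=I P3=M  mem[L5]=20
9. P0: store L0 := 80  bus=[BusRdX]  L0: P0=M P1=I P2=I P3=I  mem[L0]=40
10. P0: store L3 := 81  bus=[BusRdX,Flush]  L3: P0=M P1=I P2=I P3=I  mem[L3]=50
11. P2: load  L0  bus=[BusRd]  L0: P0=O P1=I P2=S P3=I  mem[L0]=40
12. P0: load  L7  bus=[BusRd]  L7: P0=E P1=I P2=I P3=I  mem[L7]=70
13. P0: load  L4  bus=[-]  L4: P0=M P1=I P2=I P3=I  mem[L4]=70
14. P3: load  L2  bus=[-]  L2: P0=I P1=I P2=I P3=E  mem[L2]=50
15. P0: store L5 := 18  bus=[BusRdX,Flush]  L5: P0=M P1=I P2=I P3=I  mem[L5]=35
16. P3: store L6 := 16  bus=[-]  L6: P0=I P1=I P2=I P3=M  mem[L6]=0
17. P1: load  L0  bus=[BusRd]  L0: P0=O P1=S P2=S P3=I  mem[L0]=40
18. P1: store L7 := 59  bus=[BusRdX]  L7: P0=I P1=M P2=I P3=I  mem[L7]=70
19. P0: load  L4  bus=[-]  L4: P0=M P1=I P2=I P3=I  mem[L4]=70
20. P0: store L5 := 94  bus=[-]  L5: P0=M P1=I P2=I P3=I  mem[L5]=35

bus = BusRd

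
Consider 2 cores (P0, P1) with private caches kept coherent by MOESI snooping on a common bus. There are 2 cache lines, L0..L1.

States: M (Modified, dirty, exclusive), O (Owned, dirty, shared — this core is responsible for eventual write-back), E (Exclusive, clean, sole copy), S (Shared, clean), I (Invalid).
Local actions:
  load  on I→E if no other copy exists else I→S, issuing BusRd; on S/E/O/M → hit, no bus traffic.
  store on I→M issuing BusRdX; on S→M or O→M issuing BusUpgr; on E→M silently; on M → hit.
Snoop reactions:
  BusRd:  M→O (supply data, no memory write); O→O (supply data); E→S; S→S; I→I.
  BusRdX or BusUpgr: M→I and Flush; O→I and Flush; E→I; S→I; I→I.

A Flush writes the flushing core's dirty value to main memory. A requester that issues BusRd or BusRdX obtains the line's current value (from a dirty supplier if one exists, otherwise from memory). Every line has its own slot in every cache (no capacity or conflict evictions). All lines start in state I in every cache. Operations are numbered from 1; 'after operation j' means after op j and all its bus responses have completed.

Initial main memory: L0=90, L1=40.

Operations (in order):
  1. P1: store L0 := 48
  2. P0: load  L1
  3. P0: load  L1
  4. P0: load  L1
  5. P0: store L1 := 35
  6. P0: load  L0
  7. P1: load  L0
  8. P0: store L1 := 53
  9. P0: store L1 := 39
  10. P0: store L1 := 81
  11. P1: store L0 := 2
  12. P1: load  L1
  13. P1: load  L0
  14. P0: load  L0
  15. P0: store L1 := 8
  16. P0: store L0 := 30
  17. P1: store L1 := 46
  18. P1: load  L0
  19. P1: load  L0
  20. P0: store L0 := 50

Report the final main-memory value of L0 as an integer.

step 1: P1: store L0 := 48  ⟶  IM  (L0)  txn=BusRdX  M[L0]=90
step 2: P0: load  L1  ⟶  EI  (L1)  txn=BusRd  M[L1]=40
step 3: P0: load  L1  ⟶  EI  (L1)  txn=∅  M[L1]=40
step 4: P0: load  L1  ⟶  EI  (L1)  txn=∅  M[L1]=40
step 5: P0: store L1 := 35  ⟶  MI  (L1)  txn=∅  M[L1]=40
step 6: P0: load  L0  ⟶  SO  (L0)  txn=BusRd  M[L0]=90
step 7: P1: load  L0  ⟶  SO  (L0)  txn=∅  M[L0]=90
step 8: P0: store L1 := 53  ⟶  MI  (L1)  txn=∅  M[L1]=40
step 9: P0: store L1 := 39  ⟶  MI  (L1)  txn=∅  M[L1]=40
step 10: P0: store L1 := 81  ⟶  MI  (L1)  txn=∅  M[L1]=40
step 11: P1: store L0 := 2  ⟶  IM  (L0)  txn=BusUpgr  M[L0]=90
step 12: P1: load  L1  ⟶  OS  (L1)  txn=BusRd  M[L1]=40
step 13: P1: load  L0  ⟶  IM  (L0)  txn=∅  M[L0]=90
step 14: P0: load  L0  ⟶  SO  (L0)  txn=BusRd  M[L0]=90
step 15: P0: store L1 := 8  ⟶  MI  (L1)  txn=BusUpgr  M[L1]=40
step 16: P0: store L0 := 30  ⟶  MI  (L0)  txn=BusUpgr+Flush  M[L0]=2
step 17: P1: store L1 := 46  ⟶  IM  (L1)  txn=BusRdX+Flush  M[L1]=8
step 18: P1: load  L0  ⟶  OS  (L0)  txn=BusRd  M[L0]=2
step 19: P1: load  L0  ⟶  OS  (L0)  txn=∅  M[L0]=2
step 20: P0: store L0 := 50  ⟶  MI  (L0)  txn=BusUpgr  M[L0]=2

memory[L0] = 2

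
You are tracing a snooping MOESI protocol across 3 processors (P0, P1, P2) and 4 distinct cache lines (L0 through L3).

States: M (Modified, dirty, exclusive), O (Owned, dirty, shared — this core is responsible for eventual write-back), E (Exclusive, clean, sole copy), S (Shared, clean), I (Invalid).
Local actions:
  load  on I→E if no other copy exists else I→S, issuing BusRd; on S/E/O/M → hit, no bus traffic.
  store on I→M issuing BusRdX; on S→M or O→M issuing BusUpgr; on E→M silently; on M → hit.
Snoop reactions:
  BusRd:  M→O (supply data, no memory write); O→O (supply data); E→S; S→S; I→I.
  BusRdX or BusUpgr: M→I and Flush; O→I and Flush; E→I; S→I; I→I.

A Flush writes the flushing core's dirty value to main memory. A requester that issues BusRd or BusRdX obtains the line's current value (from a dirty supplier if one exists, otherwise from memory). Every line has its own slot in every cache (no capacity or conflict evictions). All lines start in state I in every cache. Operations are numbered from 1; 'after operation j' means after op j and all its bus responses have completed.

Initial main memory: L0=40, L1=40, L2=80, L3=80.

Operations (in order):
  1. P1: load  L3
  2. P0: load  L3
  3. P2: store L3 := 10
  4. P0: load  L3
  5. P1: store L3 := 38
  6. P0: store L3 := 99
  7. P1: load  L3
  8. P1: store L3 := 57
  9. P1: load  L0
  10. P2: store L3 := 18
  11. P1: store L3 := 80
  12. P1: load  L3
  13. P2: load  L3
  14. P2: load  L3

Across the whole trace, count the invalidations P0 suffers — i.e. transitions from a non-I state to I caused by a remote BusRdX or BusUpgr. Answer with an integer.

1. P1: load  L3  bus=[BusRd]  L3: P0=I P1=E P2=I  mem[L3]=80
2. P0: load  L3  bus=[BusRd]  L3: P0=S P1=S P2=I  mem[L3]=80
3. P2: store L3 := 10  bus=[BusRdX]  L3: P0=I P1=I P2=M  mem[L3]=80
4. P0: load  L3  bus=[BusRd]  L3: P0=S P1=I P2=O  mem[L3]=80
5. P1: store L3 := 38  bus=[BusRdX,Flush]  L3: P0=I P1=M P2=I  mem[L3]=10
6. P0: store L3 := 99  bus=[BusRdX,Flush]  L3: P0=M P1=I P2=I  mem[L3]=38
7. P1: load  L3  bus=[BusRd]  L3: P0=O P1=S P2=I  mem[L3]=38
8. P1: store L3 := 57  bus=[BusUpgr,Flush]  L3: P0=I P1=M P2=I  mem[L3]=99
9. P1: load  L0  bus=[BusRd]  L0: P0=I P1=E P2=I  mem[L0]=40
10. P2: store L3 := 18  bus=[BusRdX,Flush]  L3: P0=I P1=I P2=M  mem[L3]=57
11. P1: store L3 := 80  bus=[BusRdX,Flush]  L3: P0=I P1=M P2=I  mem[L3]=18
12. P1: load  L3  bus=[-]  L3: P0=I P1=M P2=I  mem[L3]=18
13. P2: load  L3  bus=[BusRd]  L3: P0=I P1=O P2=S  mem[L3]=18
14. P2: load  L3  bus=[-]  L3: P0=I P1=O P2=S  mem[L3]=18

invalidations = 3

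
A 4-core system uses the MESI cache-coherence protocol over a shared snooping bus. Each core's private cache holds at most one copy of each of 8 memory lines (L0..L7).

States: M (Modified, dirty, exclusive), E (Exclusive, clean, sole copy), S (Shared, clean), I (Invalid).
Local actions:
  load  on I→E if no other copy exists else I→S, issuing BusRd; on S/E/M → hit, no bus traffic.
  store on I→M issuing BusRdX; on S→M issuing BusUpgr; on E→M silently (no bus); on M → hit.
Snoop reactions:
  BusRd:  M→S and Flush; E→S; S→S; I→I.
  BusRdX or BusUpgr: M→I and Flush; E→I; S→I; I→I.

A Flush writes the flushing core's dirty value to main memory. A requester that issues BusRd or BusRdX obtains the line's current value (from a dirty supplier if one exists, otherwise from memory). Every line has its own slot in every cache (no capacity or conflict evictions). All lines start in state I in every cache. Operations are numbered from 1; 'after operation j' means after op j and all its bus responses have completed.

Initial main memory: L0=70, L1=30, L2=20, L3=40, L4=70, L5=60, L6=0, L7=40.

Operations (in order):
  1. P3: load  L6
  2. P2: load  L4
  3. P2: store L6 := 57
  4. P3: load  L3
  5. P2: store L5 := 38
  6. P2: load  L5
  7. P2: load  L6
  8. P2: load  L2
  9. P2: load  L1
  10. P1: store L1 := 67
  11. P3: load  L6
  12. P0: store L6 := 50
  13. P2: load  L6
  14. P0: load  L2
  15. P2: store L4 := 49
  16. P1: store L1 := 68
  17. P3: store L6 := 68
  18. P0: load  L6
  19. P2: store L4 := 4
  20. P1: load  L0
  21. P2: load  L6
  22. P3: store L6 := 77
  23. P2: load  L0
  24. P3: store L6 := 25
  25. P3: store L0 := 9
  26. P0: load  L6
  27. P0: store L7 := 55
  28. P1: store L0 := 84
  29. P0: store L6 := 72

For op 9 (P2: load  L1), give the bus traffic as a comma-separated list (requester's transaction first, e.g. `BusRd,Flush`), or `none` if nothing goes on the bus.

  op1 P3: load  L6 → I/I/I/E on L6; bus BusRd; mem=0
  op2 P2: load  L4 → I/I/E/I on L4; bus BusRd; mem=70
  op3 P2: store L6 := 57 → I/I/M/I on L6; bus BusRdX; mem=0
  op4 P3: load  L3 → I/I/I/E on L3; bus BusRd; mem=40
  op5 P2: store L5 := 38 → I/I/M/I on L5; bus BusRdX; mem=60
  op6 P2: load  L5 → I/I/M/I on L5; bus (none); mem=60
  op7 P2: load  L6 → I/I/M/I on L6; bus (none); mem=0
  op8 P2: load  L2 → I/I/E/I on L2; bus BusRd; mem=20
  op9 P2: load  L1 → I/I/E/I on L1; bus BusRd; mem=30
  op10 P1: store L1 := 67 → I/M/I/I on L1; bus BusRdX; mem=30
  op11 P3: load  L6 → I/I/S/S on L6; bus BusRd Flush; mem=57
  op12 P0: store L6 := 50 → M/I/I/I on L6; bus BusRdX; mem=57
  op13 P2: load  L6 → S/I/S/I on L6; bus BusRd Flush; mem=50
  op14 P0: load  L2 → S/I/S/I on L2; bus BusRd; mem=20
  op15 P2: store L4 := 49 → I/I/M/I on L4; bus (none); mem=70
  op16 P1: store L1 := 68 → I/M/I/I on L1; bus (none); mem=30
  op17 P3: store L6 := 68 → I/I/I/M on L6; bus BusRdX; mem=50
  op18 P0: load  L6 → S/I/I/S on L6; bus BusRd Flush; mem=68
  op19 P2: store L4 := 4 → I/I/M/I on L4; bus (none); mem=70
  op20 P1: load  L0 → I/E/I/I on L0; bus BusRd; mem=70
  op21 P2: load  L6 → S/I/S/S on L6; bus BusRd; mem=68
  op22 P3: store L6 := 77 → I/I/I/M on L6; bus BusUpgr; mem=68
  op23 P2: load  L0 → I/S/S/I on L0; bus BusRd; mem=70
  op24 P3: store L6 := 25 → I/I/I/M on L6; bus (none); mem=68
  op25 P3: store L0 := 9 → I/I/I/M on L0; bus BusRdX; mem=70
  op26 P0: load  L6 → S/I/I/S on L6; bus BusRd Flush; mem=25
  op27 P0: store L7 := 55 → M/I/I/I on L7; bus BusRdX; mem=40
  op28 P1: store L0 := 84 → I/M/I/I on L0; bus BusRdX Flush; mem=9
  op29 P0: store L6 := 72 → M/I/I/I on L6; bus BusUpgr; mem=25

bus = BusRd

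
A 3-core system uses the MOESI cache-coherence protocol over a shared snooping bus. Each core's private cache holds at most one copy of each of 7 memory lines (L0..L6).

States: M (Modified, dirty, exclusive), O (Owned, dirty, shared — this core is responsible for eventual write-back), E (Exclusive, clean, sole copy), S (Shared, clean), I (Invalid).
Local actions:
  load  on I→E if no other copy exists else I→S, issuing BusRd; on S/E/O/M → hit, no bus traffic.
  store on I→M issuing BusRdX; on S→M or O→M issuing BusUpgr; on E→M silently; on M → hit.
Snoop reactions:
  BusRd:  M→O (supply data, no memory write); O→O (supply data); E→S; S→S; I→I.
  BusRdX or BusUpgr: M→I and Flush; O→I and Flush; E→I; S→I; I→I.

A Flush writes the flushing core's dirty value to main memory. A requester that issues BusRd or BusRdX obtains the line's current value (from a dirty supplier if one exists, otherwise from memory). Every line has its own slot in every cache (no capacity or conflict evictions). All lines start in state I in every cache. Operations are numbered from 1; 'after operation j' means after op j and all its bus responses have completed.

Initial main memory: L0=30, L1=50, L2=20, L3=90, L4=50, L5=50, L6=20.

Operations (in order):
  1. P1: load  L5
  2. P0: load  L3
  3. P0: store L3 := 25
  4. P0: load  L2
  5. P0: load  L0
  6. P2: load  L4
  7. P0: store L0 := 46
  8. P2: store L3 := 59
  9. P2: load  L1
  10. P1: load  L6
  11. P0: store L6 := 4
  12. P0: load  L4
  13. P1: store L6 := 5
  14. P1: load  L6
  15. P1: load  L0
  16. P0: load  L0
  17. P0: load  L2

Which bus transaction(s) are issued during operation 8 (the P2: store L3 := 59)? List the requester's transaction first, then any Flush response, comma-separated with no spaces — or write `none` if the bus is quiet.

[1] P1: load  L5 | P0:I, P1:E(50), P2:I | bus: BusRd
[2] P0: load  L3 | P0:E(90), P1:I, P2:I | bus: BusRd
[3] P0: store L3 := 25 | P0:M(25), P1:I, P2:I | bus: none
[4] P0: load  L2 | P0:E(20), P1:I, P2:I | bus: BusRd
[5] P0: load  L0 | P0:E(30), P1:I, P2:I | bus: BusRd
[6] P2: load  L4 | P0:I, P1:I, P2:E(50) | bus: BusRd
[7] P0: store L0 := 46 | P0:M(46), P1:I, P2:I | bus: none
[8] P2: store L3 := 59 | P0:I, P1:I, P2:M(59) | bus: BusRdX,Flush
[9] P2: load  L1 | P0:I, P1:I, P2:E(50) | bus: BusRd
[10] P1: load  L6 | P0:I, P1:E(20), P2:I | bus: BusRd
[11] P0: store L6 := 4 | P0:M(4), P1:I, P2:I | bus: BusRdX
[12] P0: load  L4 | P0:S(50), P1:I, P2:S(50) | bus: BusRd
[13] P1: store L6 := 5 | P0:I, P1:M(5), P2:I | bus: BusRdX,Flush
[14] P1: load  L6 | P0:I, P1:M(5), P2:I | bus: none
[15] P1: load  L0 | P0:O(46), P1:S(46), P2:I | bus: BusRd
[16] P0: load  L0 | P0:O(46), P1:S(46), P2:I | bus: none
[17] P0: load  L2 | P0:E(20), P1:I, P2:I | bus: none

bus = BusRdX,Flush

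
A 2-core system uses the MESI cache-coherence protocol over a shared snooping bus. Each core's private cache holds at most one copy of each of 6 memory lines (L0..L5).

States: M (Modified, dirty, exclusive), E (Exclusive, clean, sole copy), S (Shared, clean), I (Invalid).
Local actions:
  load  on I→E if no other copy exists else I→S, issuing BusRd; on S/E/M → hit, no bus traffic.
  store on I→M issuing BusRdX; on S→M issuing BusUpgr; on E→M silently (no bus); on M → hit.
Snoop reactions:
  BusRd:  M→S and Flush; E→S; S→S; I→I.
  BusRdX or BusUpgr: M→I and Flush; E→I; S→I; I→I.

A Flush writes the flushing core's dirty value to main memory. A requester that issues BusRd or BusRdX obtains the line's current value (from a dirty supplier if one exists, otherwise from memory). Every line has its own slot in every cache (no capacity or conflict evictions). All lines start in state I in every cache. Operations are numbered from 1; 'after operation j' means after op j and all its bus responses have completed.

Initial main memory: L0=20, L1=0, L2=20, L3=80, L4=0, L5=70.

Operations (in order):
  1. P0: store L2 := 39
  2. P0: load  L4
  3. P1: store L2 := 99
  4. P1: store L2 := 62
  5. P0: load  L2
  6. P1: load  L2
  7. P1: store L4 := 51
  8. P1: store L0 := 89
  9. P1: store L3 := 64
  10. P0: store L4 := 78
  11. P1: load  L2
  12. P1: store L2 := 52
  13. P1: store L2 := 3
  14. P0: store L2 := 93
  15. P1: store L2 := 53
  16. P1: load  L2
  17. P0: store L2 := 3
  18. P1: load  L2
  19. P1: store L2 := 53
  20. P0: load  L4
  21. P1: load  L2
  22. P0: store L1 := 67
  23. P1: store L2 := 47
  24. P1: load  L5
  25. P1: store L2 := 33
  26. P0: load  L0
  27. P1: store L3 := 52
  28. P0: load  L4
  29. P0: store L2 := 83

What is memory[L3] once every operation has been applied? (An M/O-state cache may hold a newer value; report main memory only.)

[1] P0: store L2 := 39 | P0:M(39), P1:I | bus: BusRdX
[2] P0: load  L4 | P0:E(0), P1:I | bus: BusRd
[3] P1: store L2 := 99 | P0:I, P1:M(99) | bus: BusRdX,Flush
[4] P1: store L2 := 62 | P0:I, P1:M(62) | bus: none
[5] P0: load  L2 | P0:S(62), P1:S(62) | bus: BusRd,Flush
[6] P1: load  L2 | P0:S(62), P1:S(62) | bus: none
[7] P1: store L4 := 51 | P0:I, P1:M(51) | bus: BusRdX
[8] P1: store L0 := 89 | P0:I, P1:M(89) | bus: BusRdX
[9] P1: store L3 := 64 | P0:I, P1:M(64) | bus: BusRdX
[10] P0: store L4 := 78 | P0:M(78), P1:I | bus: BusRdX,Flush
[11] P1: load  L2 | P0:S(62), P1:S(62) | bus: none
[12] P1: store L2 := 52 | P0:I, P1:M(52) | bus: BusUpgr
[13] P1: store L2 := 3 | P0:I, P1:M(3) | bus: none
[14] P0: store L2 := 93 | P0:M(93), P1:I | bus: BusRdX,Flush
[15] P1: store L2 := 53 | P0:I, P1:M(53) | bus: BusRdX,Flush
[16] P1: load  L2 | P0:I, P1:M(53) | bus: none
[17] P0: store L2 := 3 | P0:M(3), P1:I | bus: BusRdX,Flush
[18] P1: load  L2 | P0:S(3), P1:S(3) | bus: BusRd,Flush
[19] P1: store L2 := 53 | P0:I, P1:M(53) | bus: BusUpgr
[20] P0: load  L4 | P0:M(78), P1:I | bus: none
[21] P1: load  L2 | P0:I, P1:M(53) | bus: none
[22] P0: store L1 := 67 | P0:M(67), P1:I | bus: BusRdX
[23] P1: store L2 := 47 | P0:I, P1:M(47) | bus: none
[24] P1: load  L5 | P0:I, P1:E(70) | bus: BusRd
[25] P1: store L2 := 33 | P0:I, P1:M(33) | bus: none
[26] P0: load  L0 | P0:S(89), P1:S(89) | bus: BusRd,Flush
[27] P1: store L3 := 52 | P0:I, P1:M(52) | bus: none
[28] P0: load  L4 | P0:M(78), P1:I | bus: none
[29] P0: store L2 := 83 | P0:M(83), P1:I | bus: BusRdX,Flush

memory[L3] = 80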